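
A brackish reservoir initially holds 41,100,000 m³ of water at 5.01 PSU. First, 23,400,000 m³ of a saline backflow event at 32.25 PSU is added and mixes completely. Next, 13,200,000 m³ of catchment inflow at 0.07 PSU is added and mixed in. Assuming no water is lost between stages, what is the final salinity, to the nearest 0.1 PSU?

Salt balance:
Initial salt = 41,100,000×5.01 = 205,911,000
After stage 1: salt = 205,911,000 + 23,400,000×32.25 = 960,561,000; volume = 64,500,000 m³; S = 14.892 PSU
After stage 2: salt = 960,561,000 + 13,200,000×0.07 = 961,485,000; volume = 77,700,000 m³
S = 961,485,000 / 77,700,000 = 12.3743 PSU

12.4 PSU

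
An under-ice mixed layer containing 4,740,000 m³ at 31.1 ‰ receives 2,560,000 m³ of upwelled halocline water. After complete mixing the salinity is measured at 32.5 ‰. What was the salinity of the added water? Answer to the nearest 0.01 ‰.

35.09 ‰

Salt balance: 4,740,000×31.1 + 2,560,000×S = 7,300,000×32.5
147,414,000 + 2,560,000·S = 237,250,000
S = (237,250,000 − 147,414,000) / 2,560,000 = 35.0922 ‰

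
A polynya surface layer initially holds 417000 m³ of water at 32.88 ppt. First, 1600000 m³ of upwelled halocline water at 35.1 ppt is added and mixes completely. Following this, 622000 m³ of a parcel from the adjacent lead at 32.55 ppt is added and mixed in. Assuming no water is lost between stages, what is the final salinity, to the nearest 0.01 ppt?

34.15 ppt

Weighted by volume,
Initial salt = 417,000×32.88 = 13,710,960
After stage 1: salt = 13,710,960 + 1,600,000×35.1 = 69,870,960; volume = 2,017,000 m³; S = 34.641 ppt
After stage 2: salt = 69,870,960 + 622,000×32.55 = 90,117,060; volume = 2,639,000 m³
S = 90,117,060 / 2,639,000 = 34.1482 ppt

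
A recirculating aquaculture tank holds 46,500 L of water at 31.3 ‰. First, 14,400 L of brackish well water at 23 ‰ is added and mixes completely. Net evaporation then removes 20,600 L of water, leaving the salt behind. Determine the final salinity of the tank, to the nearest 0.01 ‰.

After mixing: salt = 46,500×31.3 + 14,400×23 = 1,786,650; volume = 60,900 L
After evaporation: salt unchanged = 1,786,650; volume = 60,900 − 20,600 = 40,300 L
S = 1,786,650 / 40,300 = 44.3337 ‰

44.33 ‰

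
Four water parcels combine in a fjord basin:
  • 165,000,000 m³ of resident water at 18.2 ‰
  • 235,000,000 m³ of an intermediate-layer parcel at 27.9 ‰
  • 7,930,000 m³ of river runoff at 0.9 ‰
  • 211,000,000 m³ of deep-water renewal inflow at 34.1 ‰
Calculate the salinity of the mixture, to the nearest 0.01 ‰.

Mass of salt is conserved:
salt = 165,000,000×18.2 + 235,000,000×27.9 + 7,930,000×0.9 + 211,000,000×34.1 = 3,003,000,000 + 6,556,500,000 + 7,137,000 + 7,195,100,000 = 16,761,737,000
volume = 165,000,000 + 235,000,000 + 7,930,000 + 211,000,000 = 618,930,000 m³
S = 16,761,737,000 / 618,930,000 = 27.0818 ‰

27.08 ‰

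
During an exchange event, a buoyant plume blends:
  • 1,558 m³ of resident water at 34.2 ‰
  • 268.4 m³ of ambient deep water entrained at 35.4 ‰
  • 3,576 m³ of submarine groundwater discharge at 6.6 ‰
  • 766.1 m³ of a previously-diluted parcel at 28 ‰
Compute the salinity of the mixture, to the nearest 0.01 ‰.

17.48 ‰

Salt balance:
salt = 1,558×34.2 + 268.4×35.4 + 3,576×6.6 + 766.1×28 = 53,283.6 + 9,501.36 + 23,601.6 + 21,450.8 = 107,837.36
volume = 1,558 + 268.4 + 3,576 + 766.1 = 6,168.5 m³
S = 107,837.36 / 6,168.5 = 17.4819 ‰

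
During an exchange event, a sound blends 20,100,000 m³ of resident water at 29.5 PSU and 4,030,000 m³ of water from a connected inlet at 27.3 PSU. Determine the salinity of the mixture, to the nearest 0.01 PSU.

Salt balance:
salt = 20,100,000×29.5 + 4,030,000×27.3 = 592,950,000 + 110,019,000 = 702,969,000
volume = 20,100,000 + 4,030,000 = 24,130,000 m³
S = 702,969,000 / 24,130,000 = 29.1326 PSU

29.13 PSU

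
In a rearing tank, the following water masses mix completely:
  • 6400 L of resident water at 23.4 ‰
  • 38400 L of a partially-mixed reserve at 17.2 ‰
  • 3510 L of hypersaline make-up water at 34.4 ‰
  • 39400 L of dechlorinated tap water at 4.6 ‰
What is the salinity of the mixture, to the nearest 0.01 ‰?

12.68 ‰

Weighted by volume,
salt = 6,400×23.4 + 38,400×17.2 + 3,510×34.4 + 39,400×4.6 = 149,760 + 660,480 + 120,744 + 181,240 = 1,112,224
volume = 6,400 + 38,400 + 3,510 + 39,400 = 87,710 L
S = 1,112,224 / 87,710 = 12.6807 ‰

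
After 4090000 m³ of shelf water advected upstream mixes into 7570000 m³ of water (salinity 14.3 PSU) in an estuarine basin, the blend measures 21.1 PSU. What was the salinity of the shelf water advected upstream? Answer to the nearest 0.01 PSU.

33.69 PSU

Salt balance: 7,570,000×14.3 + 4,090,000×S = 11,660,000×21.1
108,251,000 + 4,090,000·S = 246,026,000
S = (246,026,000 − 108,251,000) / 4,090,000 = 33.6858 PSU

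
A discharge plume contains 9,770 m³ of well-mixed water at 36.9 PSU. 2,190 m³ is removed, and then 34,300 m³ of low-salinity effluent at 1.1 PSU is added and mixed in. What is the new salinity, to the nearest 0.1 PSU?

Remaining after removal: 7,580 m³ at 36.9 PSU (salt = 279,702)
After addition: salt = 279,702 + 34,300×1.1 = 317,432; volume = 41,880 m³
S = 317,432 / 41,880 = 7.5796 PSU

7.6 PSU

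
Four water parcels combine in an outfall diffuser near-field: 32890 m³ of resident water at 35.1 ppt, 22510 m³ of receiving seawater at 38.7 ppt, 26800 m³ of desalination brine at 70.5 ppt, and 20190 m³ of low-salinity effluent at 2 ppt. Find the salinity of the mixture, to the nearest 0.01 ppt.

Weighted by volume,
salt = 32,890×35.1 + 22,510×38.7 + 26,800×70.5 + 20,190×2 = 1,154,439 + 871,137 + 1,889,400 + 40,380 = 3,955,356
volume = 32,890 + 22,510 + 26,800 + 20,190 = 102,390 m³
S = 3,955,356 / 102,390 = 38.6303 ppt

38.63 ppt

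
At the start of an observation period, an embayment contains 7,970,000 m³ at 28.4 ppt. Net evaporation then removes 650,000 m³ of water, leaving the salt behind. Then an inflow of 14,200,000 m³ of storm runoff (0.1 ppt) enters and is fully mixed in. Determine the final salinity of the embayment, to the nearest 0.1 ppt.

10.6 ppt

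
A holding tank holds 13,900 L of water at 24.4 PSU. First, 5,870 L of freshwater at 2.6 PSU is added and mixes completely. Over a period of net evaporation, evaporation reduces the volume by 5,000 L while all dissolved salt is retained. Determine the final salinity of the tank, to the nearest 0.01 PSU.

After mixing: salt = 13,900×24.4 + 5,870×2.6 = 354,422; volume = 19,770 L
After evaporation: salt unchanged = 354,422; volume = 19,770 − 5,000 = 14,770 L
S = 354,422 / 14,770 = 23.9961 PSU

24.00 PSU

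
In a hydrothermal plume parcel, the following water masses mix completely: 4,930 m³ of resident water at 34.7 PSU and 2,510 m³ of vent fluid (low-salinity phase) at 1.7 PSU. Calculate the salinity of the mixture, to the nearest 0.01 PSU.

Total salt / total volume:
salt = 4,930×34.7 + 2,510×1.7 = 171,071 + 4,267 = 175,338
volume = 4,930 + 2,510 = 7,440 m³
S = 175,338 / 7,440 = 23.5669 PSU

23.57 PSU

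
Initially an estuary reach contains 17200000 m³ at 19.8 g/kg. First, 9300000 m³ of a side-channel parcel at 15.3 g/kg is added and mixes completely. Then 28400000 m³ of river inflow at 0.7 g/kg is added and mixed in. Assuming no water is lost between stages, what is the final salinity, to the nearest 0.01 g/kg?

Total salt / total volume:
Initial salt = 17,200,000×19.8 = 340,560,000
After stage 1: salt = 340,560,000 + 9,300,000×15.3 = 482,850,000; volume = 26,500,000 m³; S = 18.221 g/kg
After stage 2: salt = 482,850,000 + 28,400,000×0.7 = 502,730,000; volume = 54,900,000 m³
S = 502,730,000 / 54,900,000 = 9.1572 g/kg

9.16 g/kg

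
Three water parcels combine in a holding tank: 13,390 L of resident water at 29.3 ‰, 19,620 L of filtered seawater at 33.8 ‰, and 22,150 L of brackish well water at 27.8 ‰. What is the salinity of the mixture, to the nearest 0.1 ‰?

Conserving salt mass:
salt = 13,390×29.3 + 19,620×33.8 + 22,150×27.8 = 392,327 + 663,156 + 615,770 = 1,671,253
volume = 13,390 + 19,620 + 22,150 = 55,160 L
S = 1,671,253 / 55,160 = 30.298 ‰

30.3 ‰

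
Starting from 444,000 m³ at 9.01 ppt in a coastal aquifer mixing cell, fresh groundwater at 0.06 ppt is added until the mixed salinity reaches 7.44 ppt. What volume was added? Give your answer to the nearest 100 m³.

Salt balance: 444,000×9.01 + V×0.06 = (444,000+V)×7.44
4,000,440 + 0.06V = 3,303,360 + 7.44V
697,080 = 7.38V
V = 94,455.28 m³

94500 m³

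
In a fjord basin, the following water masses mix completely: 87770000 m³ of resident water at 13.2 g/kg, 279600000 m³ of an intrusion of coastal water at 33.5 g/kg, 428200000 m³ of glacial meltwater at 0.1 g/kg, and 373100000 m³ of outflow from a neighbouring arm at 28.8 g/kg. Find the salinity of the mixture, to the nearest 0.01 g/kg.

18.24 g/kg

Mass of salt is conserved:
salt = 87,770,000×13.2 + 279,600,000×33.5 + 428,200,000×0.1 + 373,100,000×28.8 = 1,158,564,000 + 9,366,600,000 + 42,820,000 + 10,745,280,000 = 21,313,264,000
volume = 87,770,000 + 279,600,000 + 428,200,000 + 373,100,000 = 1,168,670,000 m³
S = 21,313,264,000 / 1,168,670,000 = 18.2372 g/kg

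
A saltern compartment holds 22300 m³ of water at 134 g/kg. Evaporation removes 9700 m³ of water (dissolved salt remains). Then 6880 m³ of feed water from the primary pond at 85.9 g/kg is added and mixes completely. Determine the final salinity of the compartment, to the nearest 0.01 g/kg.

After evaporation: salt = 22,300×134 = 2,988,200; volume = 22,300 − 9,700 = 12,600 m³
After mixing: salt = 2,988,200 + 6,880×85.9 = 3,579,192; volume = 12,600 + 6,880 = 19,480 m³
S = 3,579,192 / 19,480 = 183.7368 g/kg

183.74 g/kg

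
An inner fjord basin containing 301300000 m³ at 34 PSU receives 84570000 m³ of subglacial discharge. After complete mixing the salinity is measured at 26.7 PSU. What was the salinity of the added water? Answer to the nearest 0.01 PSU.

0.69 PSU

Salt balance: 301,300,000×34 + 84,570,000×S = 385,870,000×26.7
10,244,200,000 + 84,570,000·S = 10,302,729,000
S = (10,302,729,000 − 10,244,200,000) / 84,570,000 = 0.6921 PSU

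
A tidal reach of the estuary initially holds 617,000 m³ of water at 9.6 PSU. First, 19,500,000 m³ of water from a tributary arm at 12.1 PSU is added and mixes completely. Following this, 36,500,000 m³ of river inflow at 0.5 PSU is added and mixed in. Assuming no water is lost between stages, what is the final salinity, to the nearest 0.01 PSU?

Salt balance:
Initial salt = 617,000×9.6 = 5,923,200
After stage 1: salt = 5,923,200 + 19,500,000×12.1 = 241,873,200; volume = 20,117,000 m³; S = 12.023 PSU
After stage 2: salt = 241,873,200 + 36,500,000×0.5 = 260,123,200; volume = 56,617,000 m³
S = 260,123,200 / 56,617,000 = 4.5944 PSU

4.59 PSU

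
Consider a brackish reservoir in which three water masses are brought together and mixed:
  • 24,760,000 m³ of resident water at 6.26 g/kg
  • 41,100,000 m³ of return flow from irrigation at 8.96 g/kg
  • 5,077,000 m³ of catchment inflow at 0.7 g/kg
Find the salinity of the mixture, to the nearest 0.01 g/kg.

7.43 g/kg

Weighted by volume,
salt = 24,760,000×6.26 + 41,100,000×8.96 + 5,077,000×0.7 = 154,997,600 + 368,256,000 + 3,553,900 = 526,807,500
volume = 24,760,000 + 41,100,000 + 5,077,000 = 70,937,000 m³
S = 526,807,500 / 70,937,000 = 7.4264 g/kg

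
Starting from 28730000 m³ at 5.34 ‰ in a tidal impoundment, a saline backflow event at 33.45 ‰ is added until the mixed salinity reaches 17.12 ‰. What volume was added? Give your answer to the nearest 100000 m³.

20700000 m³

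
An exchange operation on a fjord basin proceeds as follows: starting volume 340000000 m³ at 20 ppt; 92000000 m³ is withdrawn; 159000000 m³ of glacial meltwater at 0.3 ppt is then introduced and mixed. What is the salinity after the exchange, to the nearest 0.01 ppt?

12.30 ppt

Remaining after removal: 248,000,000 m³ at 20 ppt (salt = 4,960,000,000)
After addition: salt = 4,960,000,000 + 159,000,000×0.3 = 5,007,700,000; volume = 407,000,000 m³
S = 5,007,700,000 / 407,000,000 = 12.3039 ppt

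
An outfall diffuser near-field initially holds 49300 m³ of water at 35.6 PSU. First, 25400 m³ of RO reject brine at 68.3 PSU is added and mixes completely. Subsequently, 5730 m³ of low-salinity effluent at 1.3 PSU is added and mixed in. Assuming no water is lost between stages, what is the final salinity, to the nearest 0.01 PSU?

Conserving salt mass:
Initial salt = 49,300×35.6 = 1,755,080
After stage 1: salt = 1,755,080 + 25,400×68.3 = 3,489,900; volume = 74,700 m³; S = 46.719 PSU
After stage 2: salt = 3,489,900 + 5,730×1.3 = 3,497,349; volume = 80,430 m³
S = 3,497,349 / 80,430 = 43.4831 PSU

43.48 PSU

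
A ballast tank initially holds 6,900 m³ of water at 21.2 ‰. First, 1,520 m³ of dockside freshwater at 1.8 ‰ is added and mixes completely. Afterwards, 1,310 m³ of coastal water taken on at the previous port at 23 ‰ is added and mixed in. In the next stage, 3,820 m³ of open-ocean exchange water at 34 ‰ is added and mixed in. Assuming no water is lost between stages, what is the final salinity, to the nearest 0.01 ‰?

22.81 ‰

Total salt / total volume:
Initial salt = 6,900×21.2 = 146,280
After stage 1: salt = 146,280 + 1,520×1.8 = 149,016; volume = 8,420 m³; S = 17.698 ‰
After stage 2: salt = 149,016 + 1,310×23 = 179,146; volume = 9,730 m³; S = 18.412 ‰
After stage 3: salt = 179,146 + 3,820×34 = 309,026; volume = 13,550 m³
S = 309,026 / 13,550 = 22.8063 ‰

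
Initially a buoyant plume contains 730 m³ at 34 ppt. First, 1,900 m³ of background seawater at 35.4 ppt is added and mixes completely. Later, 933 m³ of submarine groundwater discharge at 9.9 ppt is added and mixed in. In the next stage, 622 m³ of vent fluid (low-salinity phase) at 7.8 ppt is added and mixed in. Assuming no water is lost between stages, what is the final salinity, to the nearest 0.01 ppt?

By conservation of dissolved salt,
Initial salt = 730×34 = 24,820
After stage 1: salt = 24,820 + 1,900×35.4 = 92,080; volume = 2,630 m³; S = 35.011 ppt
After stage 2: salt = 92,080 + 933×9.9 = 101,316.7; volume = 3,563 m³; S = 28.436 ppt
After stage 3: salt = 101,316.7 + 622×7.8 = 106,168.3; volume = 4,185 m³
S = 106,168.3 / 4,185 = 25.3688 ppt

25.37 ppt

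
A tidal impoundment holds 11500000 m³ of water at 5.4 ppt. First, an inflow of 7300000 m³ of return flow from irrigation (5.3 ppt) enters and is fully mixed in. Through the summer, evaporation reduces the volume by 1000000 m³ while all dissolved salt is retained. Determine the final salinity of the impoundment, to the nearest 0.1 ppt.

5.7 ppt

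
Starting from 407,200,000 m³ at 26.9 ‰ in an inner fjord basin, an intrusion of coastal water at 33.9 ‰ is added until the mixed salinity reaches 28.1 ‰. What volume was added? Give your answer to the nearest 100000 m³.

Salt balance: 407,200,000×26.9 + V×33.9 = (407,200,000+V)×28.1
10,953,680,000 + 33.9V = 11,442,320,000 + 28.1V
488,640,000 = 5.8V
V = 84,248,275.86 m³

84200000 m³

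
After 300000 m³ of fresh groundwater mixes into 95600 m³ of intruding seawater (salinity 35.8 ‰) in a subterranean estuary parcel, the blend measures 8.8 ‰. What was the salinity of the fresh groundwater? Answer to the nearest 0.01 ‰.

Salt balance: 95,600×35.8 + 300,000×S = 395,600×8.8
3,422,480 + 300,000·S = 3,481,280
S = (3,481,280 − 3,422,480) / 300,000 = 0.196 ‰

0.20 ‰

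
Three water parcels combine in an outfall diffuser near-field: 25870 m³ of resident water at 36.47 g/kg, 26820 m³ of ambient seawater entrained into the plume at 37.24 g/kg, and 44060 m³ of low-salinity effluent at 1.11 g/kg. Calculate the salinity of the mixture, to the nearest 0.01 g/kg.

20.58 g/kg

Total salt / total volume:
salt = 25,870×36.47 + 26,820×37.24 + 44,060×1.11 = 943,478.9 + 998,776.8 + 48,906.6 = 1,991,162.3
volume = 25,870 + 26,820 + 44,060 = 96,750 m³
S = 1,991,162.3 / 96,750 = 20.5805 g/kg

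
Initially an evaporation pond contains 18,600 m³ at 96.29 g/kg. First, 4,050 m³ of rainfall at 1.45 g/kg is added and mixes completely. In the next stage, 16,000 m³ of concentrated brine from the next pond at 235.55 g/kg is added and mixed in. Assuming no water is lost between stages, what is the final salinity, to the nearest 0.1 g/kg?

144.0 g/kg

Salt balance:
Initial salt = 18,600×96.29 = 1,790,994
After stage 1: salt = 1,790,994 + 4,050×1.45 = 1,796,866.5; volume = 22,650 m³; S = 79.332 g/kg
After stage 2: salt = 1,796,866.5 + 16,000×235.55 = 5,565,666.5; volume = 38,650 m³
S = 5,565,666.5 / 38,650 = 144.0017 g/kg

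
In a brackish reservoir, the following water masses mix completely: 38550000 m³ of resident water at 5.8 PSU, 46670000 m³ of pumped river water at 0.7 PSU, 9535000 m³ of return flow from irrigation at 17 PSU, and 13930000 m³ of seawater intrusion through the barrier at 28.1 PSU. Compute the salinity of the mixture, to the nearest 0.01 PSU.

7.45 PSU

By conservation of dissolved salt,
salt = 38,550,000×5.8 + 46,670,000×0.7 + 9,535,000×17 + 13,930,000×28.1 = 223,590,000 + 32,669,000 + 162,095,000 + 391,433,000 = 809,787,000
volume = 38,550,000 + 46,670,000 + 9,535,000 + 13,930,000 = 108,685,000 m³
S = 809,787,000 / 108,685,000 = 7.4508 PSU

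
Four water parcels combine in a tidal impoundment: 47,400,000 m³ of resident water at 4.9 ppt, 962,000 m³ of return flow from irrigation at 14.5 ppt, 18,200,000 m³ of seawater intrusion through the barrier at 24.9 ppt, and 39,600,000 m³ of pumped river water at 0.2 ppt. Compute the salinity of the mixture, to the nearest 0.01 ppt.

Mass of salt is conserved:
salt = 47,400,000×4.9 + 962,000×14.5 + 18,200,000×24.9 + 39,600,000×0.2 = 232,260,000 + 13,949,000 + 453,180,000 + 7,920,000 = 707,309,000
volume = 47,400,000 + 962,000 + 18,200,000 + 39,600,000 = 106,162,000 m³
S = 707,309,000 / 106,162,000 = 6.6625 ppt

6.66 ppt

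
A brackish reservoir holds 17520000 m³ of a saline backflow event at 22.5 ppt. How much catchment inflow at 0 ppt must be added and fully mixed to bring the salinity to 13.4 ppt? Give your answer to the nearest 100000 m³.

11900000 m³

Salt balance: 17,520,000×22.5 + V×0 = (17,520,000+V)×13.4
394,200,000 + 0V = 234,768,000 + 13.4V
159,432,000 = 13.4V
V = 11,897,910.45 m³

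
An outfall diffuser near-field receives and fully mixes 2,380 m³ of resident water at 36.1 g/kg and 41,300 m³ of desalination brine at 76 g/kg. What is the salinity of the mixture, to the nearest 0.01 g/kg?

73.83 g/kg

Total salt / total volume:
salt = 2,380×36.1 + 41,300×76 = 85,918 + 3,138,800 = 3,224,718
volume = 2,380 + 41,300 = 43,680 m³
S = 3,224,718 / 43,680 = 73.826 g/kg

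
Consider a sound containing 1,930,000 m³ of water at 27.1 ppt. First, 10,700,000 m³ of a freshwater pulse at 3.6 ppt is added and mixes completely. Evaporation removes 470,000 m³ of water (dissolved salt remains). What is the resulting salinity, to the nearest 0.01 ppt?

After mixing: salt = 1,930,000×27.1 + 10,700,000×3.6 = 90,823,000; volume = 12,630,000 m³
After evaporation: salt unchanged = 90,823,000; volume = 12,630,000 − 470,000 = 12,160,000 m³
S = 90,823,000 / 12,160,000 = 7.469 ppt

7.47 ppt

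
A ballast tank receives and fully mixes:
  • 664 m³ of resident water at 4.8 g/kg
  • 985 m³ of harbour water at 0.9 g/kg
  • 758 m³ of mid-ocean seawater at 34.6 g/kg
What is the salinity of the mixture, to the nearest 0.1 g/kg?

12.6 g/kg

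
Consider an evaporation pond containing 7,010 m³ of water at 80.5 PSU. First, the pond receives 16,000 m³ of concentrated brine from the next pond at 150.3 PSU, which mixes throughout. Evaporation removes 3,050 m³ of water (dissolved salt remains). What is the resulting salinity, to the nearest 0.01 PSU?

After mixing: salt = 7,010×80.5 + 16,000×150.3 = 2,969,105; volume = 23,010 m³
After evaporation: salt unchanged = 2,969,105; volume = 23,010 − 3,050 = 19,960 m³
S = 2,969,105 / 19,960 = 148.7528 PSU

148.75 PSU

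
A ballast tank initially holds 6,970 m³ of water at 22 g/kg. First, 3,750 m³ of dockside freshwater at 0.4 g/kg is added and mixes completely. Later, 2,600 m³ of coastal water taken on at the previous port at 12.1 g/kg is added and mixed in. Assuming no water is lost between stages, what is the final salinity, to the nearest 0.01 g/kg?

13.99 g/kg

Total salt / total volume:
Initial salt = 6,970×22 = 153,340
After stage 1: salt = 153,340 + 3,750×0.4 = 154,840; volume = 10,720 m³; S = 14.444 g/kg
After stage 2: salt = 154,840 + 2,600×12.1 = 186,300; volume = 13,320 m³
S = 186,300 / 13,320 = 13.9865 g/kg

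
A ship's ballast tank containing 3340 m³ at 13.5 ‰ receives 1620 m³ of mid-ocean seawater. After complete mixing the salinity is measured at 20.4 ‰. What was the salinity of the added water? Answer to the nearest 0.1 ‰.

Salt balance: 3,340×13.5 + 1,620×S = 4,960×20.4
45,090 + 1,620·S = 101,184
S = (101,184 − 45,090) / 1,620 = 34.6259 ‰

34.6 ‰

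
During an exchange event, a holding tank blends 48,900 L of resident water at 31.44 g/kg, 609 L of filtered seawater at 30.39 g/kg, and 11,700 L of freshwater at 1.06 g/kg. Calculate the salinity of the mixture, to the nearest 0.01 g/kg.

25.62 g/kg

Total salt / total volume:
salt = 48,900×31.44 + 609×30.39 + 11,700×1.06 = 1,537,416 + 18,507.51 + 12,402 = 1,568,325.51
volume = 48,900 + 609 + 11,700 = 61,209 L
S = 1,568,325.51 / 61,209 = 25.6225 g/kg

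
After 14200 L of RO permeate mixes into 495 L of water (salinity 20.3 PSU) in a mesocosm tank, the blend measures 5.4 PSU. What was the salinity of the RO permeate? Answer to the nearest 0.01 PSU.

4.88 PSU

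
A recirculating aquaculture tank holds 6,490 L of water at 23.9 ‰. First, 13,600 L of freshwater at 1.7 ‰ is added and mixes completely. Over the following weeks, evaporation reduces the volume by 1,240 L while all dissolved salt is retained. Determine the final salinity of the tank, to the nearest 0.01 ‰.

9.46 ‰

After mixing: salt = 6,490×23.9 + 13,600×1.7 = 178,231; volume = 20,090 L
After evaporation: salt unchanged = 178,231; volume = 20,090 − 1,240 = 18,850 L
S = 178,231 / 18,850 = 9.4552 ‰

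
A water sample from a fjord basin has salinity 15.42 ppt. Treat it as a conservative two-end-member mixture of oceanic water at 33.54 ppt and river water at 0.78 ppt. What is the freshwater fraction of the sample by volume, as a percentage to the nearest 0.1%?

55.3%

Let f be the freshwater fraction. Salt balance per unit volume:
f×0.78 + (1−f)×33.54 = 15.42
f = (33.54 − 15.42) / (33.54 − 0.78) = 18.12/32.76 = 0.5531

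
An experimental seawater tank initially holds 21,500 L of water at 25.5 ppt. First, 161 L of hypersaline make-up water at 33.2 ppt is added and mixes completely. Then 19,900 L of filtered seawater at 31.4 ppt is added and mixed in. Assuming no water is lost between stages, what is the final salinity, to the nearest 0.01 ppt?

Total salt / total volume:
Initial salt = 21,500×25.5 = 548,250
After stage 1: salt = 548,250 + 161×33.2 = 553,595.2; volume = 21,661 L; S = 25.557 ppt
After stage 2: salt = 553,595.2 + 19,900×31.4 = 1,178,455.2; volume = 41,561 L
S = 1,178,455.2 / 41,561 = 28.3548 ppt

28.35 ppt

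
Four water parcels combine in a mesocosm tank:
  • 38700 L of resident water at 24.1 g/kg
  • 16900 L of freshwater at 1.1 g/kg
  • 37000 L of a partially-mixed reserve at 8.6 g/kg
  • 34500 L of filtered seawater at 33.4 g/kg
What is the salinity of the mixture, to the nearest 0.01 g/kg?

19.05 g/kg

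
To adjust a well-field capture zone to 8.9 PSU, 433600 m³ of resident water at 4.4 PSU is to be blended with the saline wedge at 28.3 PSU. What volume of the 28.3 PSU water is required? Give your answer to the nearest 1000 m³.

101000 m³

Salt balance: 433,600×4.4 + V×28.3 = (433,600+V)×8.9
1,907,840 + 28.3V = 3,859,040 + 8.9V
1,951,200 = 19.4V
V = 100,577.32 m³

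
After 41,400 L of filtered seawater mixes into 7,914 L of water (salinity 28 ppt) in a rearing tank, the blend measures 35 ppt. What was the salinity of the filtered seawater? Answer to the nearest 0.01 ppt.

Salt balance: 7,914×28 + 41,400×S = 49,314×35
221,592 + 41,400·S = 1,725,990
S = (1,725,990 − 221,592) / 41,400 = 36.3381 ppt

36.34 ppt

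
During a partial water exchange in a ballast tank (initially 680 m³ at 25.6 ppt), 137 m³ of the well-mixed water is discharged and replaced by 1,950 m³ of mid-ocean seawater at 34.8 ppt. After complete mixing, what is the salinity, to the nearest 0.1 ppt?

Remaining after removal: 543 m³ at 25.6 ppt (salt = 13,900.8)
After addition: salt = 13,900.8 + 1,950×34.8 = 81,760.8; volume = 2,493 m³
S = 81,760.8 / 2,493 = 32.7961 ppt

32.8 ppt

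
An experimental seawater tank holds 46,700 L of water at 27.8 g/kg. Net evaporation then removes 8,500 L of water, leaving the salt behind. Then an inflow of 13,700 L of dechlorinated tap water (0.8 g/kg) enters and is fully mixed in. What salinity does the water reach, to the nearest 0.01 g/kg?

25.23 g/kg

After evaporation: salt = 46,700×27.8 = 1,298,260; volume = 46,700 − 8,500 = 38,200 L
After mixing: salt = 1,298,260 + 13,700×0.8 = 1,309,220; volume = 38,200 + 13,700 = 51,900 L
S = 1,309,220 / 51,900 = 25.2258 g/kg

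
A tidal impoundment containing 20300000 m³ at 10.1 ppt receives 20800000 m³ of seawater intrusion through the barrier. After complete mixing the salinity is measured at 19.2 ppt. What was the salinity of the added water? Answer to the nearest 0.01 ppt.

Salt balance: 20,300,000×10.1 + 20,800,000×S = 41,100,000×19.2
205,030,000 + 20,800,000·S = 789,120,000
S = (789,120,000 − 205,030,000) / 20,800,000 = 28.0813 ppt

28.08 ppt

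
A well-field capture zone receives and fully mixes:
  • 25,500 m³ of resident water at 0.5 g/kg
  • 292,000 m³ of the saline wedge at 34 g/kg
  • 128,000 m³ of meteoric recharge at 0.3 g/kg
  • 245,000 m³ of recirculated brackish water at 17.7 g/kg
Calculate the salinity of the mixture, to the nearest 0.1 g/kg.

20.7 g/kg

By conservation of dissolved salt,
salt = 25,500×0.5 + 292,000×34 + 128,000×0.3 + 245,000×17.7 = 12,750 + 9,928,000 + 38,400 + 4,336,500 = 14,315,650
volume = 25,500 + 292,000 + 128,000 + 245,000 = 690,500 m³
S = 14,315,650 / 690,500 = 20.732 g/kg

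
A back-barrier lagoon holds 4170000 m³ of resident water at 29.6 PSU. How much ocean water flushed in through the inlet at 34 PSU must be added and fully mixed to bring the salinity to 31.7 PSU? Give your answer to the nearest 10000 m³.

3810000 m³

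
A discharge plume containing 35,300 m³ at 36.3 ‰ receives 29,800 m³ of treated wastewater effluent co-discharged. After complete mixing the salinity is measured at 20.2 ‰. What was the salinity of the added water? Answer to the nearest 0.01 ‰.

1.13 ‰

Salt balance: 35,300×36.3 + 29,800×S = 65,100×20.2
1,281,390 + 29,800·S = 1,315,020
S = (1,315,020 − 1,281,390) / 29,800 = 1.1285 ‰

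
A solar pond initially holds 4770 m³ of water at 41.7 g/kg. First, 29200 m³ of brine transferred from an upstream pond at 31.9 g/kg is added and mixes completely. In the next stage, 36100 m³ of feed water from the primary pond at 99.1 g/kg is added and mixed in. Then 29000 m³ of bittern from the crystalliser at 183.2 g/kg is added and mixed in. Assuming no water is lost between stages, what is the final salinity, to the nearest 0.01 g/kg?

Salt balance:
Initial salt = 4,770×41.7 = 198,909
After stage 1: salt = 198,909 + 29,200×31.9 = 1,130,389; volume = 33,970 m³; S = 33.276 g/kg
After stage 2: salt = 1,130,389 + 36,100×99.1 = 4,707,899; volume = 70,070 m³; S = 67.189 g/kg
After stage 3: salt = 4,707,899 + 29,000×183.2 = 10,020,699; volume = 99,070 m³
S = 10,020,699 / 99,070 = 101.1477 g/kg

101.15 g/kg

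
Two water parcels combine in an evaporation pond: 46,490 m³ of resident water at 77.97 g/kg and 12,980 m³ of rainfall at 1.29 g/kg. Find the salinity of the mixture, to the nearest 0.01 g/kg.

Mass of salt is conserved:
salt = 46,490×77.97 + 12,980×1.29 = 3,624,825.3 + 16,744.2 = 3,641,569.5
volume = 46,490 + 12,980 = 59,470 m³
S = 3,641,569.5 / 59,470 = 61.2337 g/kg

61.23 g/kg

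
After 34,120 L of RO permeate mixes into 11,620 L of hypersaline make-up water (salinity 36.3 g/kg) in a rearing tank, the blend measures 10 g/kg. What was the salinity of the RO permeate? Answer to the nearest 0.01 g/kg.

1.04 g/kg

Salt balance: 11,620×36.3 + 34,120×S = 45,740×10
421,806 + 34,120·S = 457,400
S = (457,400 − 421,806) / 34,120 = 1.0432 g/kg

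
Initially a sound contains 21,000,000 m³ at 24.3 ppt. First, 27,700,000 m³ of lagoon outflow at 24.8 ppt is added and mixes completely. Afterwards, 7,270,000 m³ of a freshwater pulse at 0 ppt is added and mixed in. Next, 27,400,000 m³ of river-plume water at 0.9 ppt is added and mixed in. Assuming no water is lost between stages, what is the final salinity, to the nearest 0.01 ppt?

14.66 ppt

Conserving salt mass:
Initial salt = 21,000,000×24.3 = 510,300,000
After stage 1: salt = 510,300,000 + 27,700,000×24.8 = 1,197,260,000; volume = 48,700,000 m³; S = 24.584 ppt
After stage 2: salt = 1,197,260,000 + 7,270,000×0 = 1,197,260,000; volume = 55,970,000 m³; S = 21.391 ppt
After stage 3: salt = 1,197,260,000 + 27,400,000×0.9 = 1,221,920,000; volume = 83,370,000 m³
S = 1,221,920,000 / 83,370,000 = 14.6566 ppt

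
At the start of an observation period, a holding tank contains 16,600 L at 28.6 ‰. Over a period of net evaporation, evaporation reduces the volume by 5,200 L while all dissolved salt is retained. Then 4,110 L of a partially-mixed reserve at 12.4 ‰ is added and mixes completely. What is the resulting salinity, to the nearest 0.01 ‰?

After evaporation: salt = 16,600×28.6 = 474,760; volume = 16,600 − 5,200 = 11,400 L
After mixing: salt = 474,760 + 4,110×12.4 = 525,724; volume = 11,400 + 4,110 = 15,510 L
S = 525,724 / 15,510 = 33.8958 ‰

33.90 ‰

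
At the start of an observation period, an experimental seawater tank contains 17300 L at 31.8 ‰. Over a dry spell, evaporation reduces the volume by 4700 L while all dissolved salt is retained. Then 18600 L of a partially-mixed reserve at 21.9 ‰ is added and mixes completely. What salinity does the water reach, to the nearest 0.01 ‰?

After evaporation: salt = 17,300×31.8 = 550,140; volume = 17,300 − 4,700 = 12,600 L
After mixing: salt = 550,140 + 18,600×21.9 = 957,480; volume = 12,600 + 18,600 = 31,200 L
S = 957,480 / 31,200 = 30.6885 ‰

30.69 ‰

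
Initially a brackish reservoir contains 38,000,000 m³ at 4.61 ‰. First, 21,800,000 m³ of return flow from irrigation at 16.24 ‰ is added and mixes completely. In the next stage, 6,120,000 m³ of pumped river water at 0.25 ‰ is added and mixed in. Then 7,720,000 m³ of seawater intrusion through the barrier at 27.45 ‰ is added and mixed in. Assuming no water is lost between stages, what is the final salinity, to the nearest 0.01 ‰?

10.08 ‰

By conservation of dissolved salt,
Initial salt = 38,000,000×4.61 = 175,180,000
After stage 1: salt = 175,180,000 + 21,800,000×16.24 = 529,212,000; volume = 59,800,000 m³; S = 8.85 ‰
After stage 2: salt = 529,212,000 + 6,120,000×0.25 = 530,742,000; volume = 65,920,000 m³; S = 8.051 ‰
After stage 3: salt = 530,742,000 + 7,720,000×27.45 = 742,656,000; volume = 73,640,000 m³
S = 742,656,000 / 73,640,000 = 10.085 ‰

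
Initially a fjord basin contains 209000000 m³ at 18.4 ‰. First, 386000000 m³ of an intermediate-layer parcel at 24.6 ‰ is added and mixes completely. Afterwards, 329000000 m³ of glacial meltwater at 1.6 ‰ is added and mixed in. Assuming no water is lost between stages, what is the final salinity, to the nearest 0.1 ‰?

By conservation of dissolved salt,
Initial salt = 209,000,000×18.4 = 3,845,600,000
After stage 1: salt = 3,845,600,000 + 386,000,000×24.6 = 13,341,200,000; volume = 595,000,000 m³; S = 22.422 ‰
After stage 2: salt = 13,341,200,000 + 329,000,000×1.6 = 13,867,600,000; volume = 924,000,000 m³
S = 13,867,600,000 / 924,000,000 = 15.0082 ‰

15.0 ‰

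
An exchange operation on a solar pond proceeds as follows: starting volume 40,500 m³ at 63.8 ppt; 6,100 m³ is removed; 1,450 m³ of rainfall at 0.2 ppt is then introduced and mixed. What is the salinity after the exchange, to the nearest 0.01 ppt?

61.23 ppt

Remaining after removal: 34,400 m³ at 63.8 ppt (salt = 2,194,720)
After addition: salt = 2,194,720 + 1,450×0.2 = 2,195,010; volume = 35,850 m³
S = 2,195,010 / 35,850 = 61.2276 ppt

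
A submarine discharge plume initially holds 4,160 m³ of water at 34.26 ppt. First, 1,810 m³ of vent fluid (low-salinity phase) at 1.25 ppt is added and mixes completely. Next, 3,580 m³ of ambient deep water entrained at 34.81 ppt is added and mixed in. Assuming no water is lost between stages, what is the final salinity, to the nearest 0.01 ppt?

28.21 ppt

Salt balance:
Initial salt = 4,160×34.26 = 142,521.6
After stage 1: salt = 142,521.6 + 1,810×1.25 = 144,784.1; volume = 5,970 m³; S = 24.252 ppt
After stage 2: salt = 144,784.1 + 3,580×34.81 = 269,403.9; volume = 9,550 m³
S = 269,403.9 / 9,550 = 28.2098 ppt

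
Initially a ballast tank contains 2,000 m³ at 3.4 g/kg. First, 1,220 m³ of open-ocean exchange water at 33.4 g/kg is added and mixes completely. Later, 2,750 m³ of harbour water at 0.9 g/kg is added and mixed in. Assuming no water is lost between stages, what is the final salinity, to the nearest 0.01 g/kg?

8.38 g/kg

Salt balance:
Initial salt = 2,000×3.4 = 6,800
After stage 1: salt = 6,800 + 1,220×33.4 = 47,548; volume = 3,220 m³; S = 14.766 g/kg
After stage 2: salt = 47,548 + 2,750×0.9 = 50,023; volume = 5,970 m³
S = 50,023 / 5,970 = 8.3791 g/kg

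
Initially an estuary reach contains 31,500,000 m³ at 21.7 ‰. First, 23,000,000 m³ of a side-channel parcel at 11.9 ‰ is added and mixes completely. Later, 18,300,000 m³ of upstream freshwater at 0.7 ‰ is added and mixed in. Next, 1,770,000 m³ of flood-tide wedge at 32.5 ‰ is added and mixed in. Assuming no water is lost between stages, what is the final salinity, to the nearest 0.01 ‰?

13.78 ‰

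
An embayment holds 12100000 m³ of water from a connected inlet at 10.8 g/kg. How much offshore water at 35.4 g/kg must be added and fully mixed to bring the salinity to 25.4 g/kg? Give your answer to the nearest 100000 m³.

17700000 m³

Salt balance: 12,100,000×10.8 + V×35.4 = (12,100,000+V)×25.4
130,680,000 + 35.4V = 307,340,000 + 25.4V
176,660,000 = 10V
V = 17,666,000 m³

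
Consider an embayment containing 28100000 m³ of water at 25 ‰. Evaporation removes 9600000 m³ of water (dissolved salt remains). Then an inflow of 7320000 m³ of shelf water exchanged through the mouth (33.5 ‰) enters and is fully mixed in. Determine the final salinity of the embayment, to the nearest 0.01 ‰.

After evaporation: salt = 28,100,000×25 = 702,500,000; volume = 28,100,000 − 9,600,000 = 18,500,000 m³
After mixing: salt = 702,500,000 + 7,320,000×33.5 = 947,720,000; volume = 18,500,000 + 7,320,000 = 25,820,000 m³
S = 947,720,000 / 25,820,000 = 36.7049 ‰

36.70 ‰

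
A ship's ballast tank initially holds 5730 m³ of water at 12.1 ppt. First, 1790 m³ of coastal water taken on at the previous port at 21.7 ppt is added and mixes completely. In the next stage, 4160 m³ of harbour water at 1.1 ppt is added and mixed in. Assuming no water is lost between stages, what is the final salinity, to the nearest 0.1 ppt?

9.7 ppt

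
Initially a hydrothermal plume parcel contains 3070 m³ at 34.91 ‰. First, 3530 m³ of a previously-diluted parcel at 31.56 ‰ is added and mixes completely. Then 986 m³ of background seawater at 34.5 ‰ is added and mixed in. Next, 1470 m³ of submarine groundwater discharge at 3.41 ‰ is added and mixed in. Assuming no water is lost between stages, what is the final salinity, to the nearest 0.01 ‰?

28.45 ‰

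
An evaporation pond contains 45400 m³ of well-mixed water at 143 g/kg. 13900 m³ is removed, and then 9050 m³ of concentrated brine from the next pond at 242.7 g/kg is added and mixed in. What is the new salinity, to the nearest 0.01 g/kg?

165.25 g/kg

Remaining after removal: 31,500 m³ at 143 g/kg (salt = 4,504,500)
After addition: salt = 4,504,500 + 9,050×242.7 = 6,700,935; volume = 40,550 m³
S = 6,700,935 / 40,550 = 165.2512 g/kg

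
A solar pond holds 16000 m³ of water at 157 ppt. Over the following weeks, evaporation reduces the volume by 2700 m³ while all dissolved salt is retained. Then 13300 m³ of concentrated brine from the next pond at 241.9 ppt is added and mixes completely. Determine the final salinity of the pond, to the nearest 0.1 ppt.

215.4 ppt

After evaporation: salt = 16,000×157 = 2,512,000; volume = 16,000 − 2,700 = 13,300 m³
After mixing: salt = 2,512,000 + 13,300×241.9 = 5,729,270; volume = 13,300 + 13,300 = 26,600 m³
S = 5,729,270 / 26,600 = 215.3861 ppt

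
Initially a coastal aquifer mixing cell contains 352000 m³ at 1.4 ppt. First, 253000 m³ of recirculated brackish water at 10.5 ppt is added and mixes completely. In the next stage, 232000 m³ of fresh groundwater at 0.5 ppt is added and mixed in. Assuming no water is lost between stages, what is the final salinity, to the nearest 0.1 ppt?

3.9 ppt

By conservation of dissolved salt,
Initial salt = 352,000×1.4 = 492,800
After stage 1: salt = 492,800 + 253,000×10.5 = 3,149,300; volume = 605,000 m³; S = 5.205 ppt
After stage 2: salt = 3,149,300 + 232,000×0.5 = 3,265,300; volume = 837,000 m³
S = 3,265,300 / 837,000 = 3.9012 ppt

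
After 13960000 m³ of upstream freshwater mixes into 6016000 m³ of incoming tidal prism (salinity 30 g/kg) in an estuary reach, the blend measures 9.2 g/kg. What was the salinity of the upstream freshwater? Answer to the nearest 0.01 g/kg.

0.24 g/kg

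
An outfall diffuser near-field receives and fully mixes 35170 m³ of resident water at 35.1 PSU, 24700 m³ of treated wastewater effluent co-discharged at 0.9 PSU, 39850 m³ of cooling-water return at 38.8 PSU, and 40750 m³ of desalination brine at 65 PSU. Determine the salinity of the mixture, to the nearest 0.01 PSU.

38.81 PSU

By conservation of dissolved salt,
salt = 35,170×35.1 + 24,700×0.9 + 39,850×38.8 + 40,750×65 = 1,234,467 + 22,230 + 1,546,180 + 2,648,750 = 5,451,627
volume = 35,170 + 24,700 + 39,850 + 40,750 = 140,470 m³
S = 5,451,627 / 140,470 = 38.8099 PSU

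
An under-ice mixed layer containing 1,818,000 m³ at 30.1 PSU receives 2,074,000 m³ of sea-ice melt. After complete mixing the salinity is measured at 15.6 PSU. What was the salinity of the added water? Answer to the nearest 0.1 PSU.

2.9 PSU

Salt balance: 1,818,000×30.1 + 2,074,000×S = 3,892,000×15.6
54,721,800 + 2,074,000·S = 60,715,200
S = (60,715,200 − 54,721,800) / 2,074,000 = 2.8898 PSU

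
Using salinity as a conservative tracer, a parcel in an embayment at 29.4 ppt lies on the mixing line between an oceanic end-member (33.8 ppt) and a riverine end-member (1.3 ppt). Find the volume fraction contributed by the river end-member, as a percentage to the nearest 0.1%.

13.5%

Let f be the freshwater fraction. Salt balance per unit volume:
f×1.3 + (1−f)×33.8 = 29.4
f = (33.8 − 29.4) / (33.8 − 1.3) = 4.4/32.5 = 0.1354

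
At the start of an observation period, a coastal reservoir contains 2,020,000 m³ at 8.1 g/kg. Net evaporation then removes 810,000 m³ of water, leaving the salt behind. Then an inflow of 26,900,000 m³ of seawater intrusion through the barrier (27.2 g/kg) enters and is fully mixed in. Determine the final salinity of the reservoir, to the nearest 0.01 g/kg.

After evaporation: salt = 2,020,000×8.1 = 16,362,000; volume = 2,020,000 − 810,000 = 1,210,000 m³
After mixing: salt = 16,362,000 + 26,900,000×27.2 = 748,042,000; volume = 1,210,000 + 26,900,000 = 28,110,000 m³
S = 748,042,000 / 28,110,000 = 26.6112 g/kg

26.61 g/kg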